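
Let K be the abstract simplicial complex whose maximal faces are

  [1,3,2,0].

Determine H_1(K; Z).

H_1 = 0.

We work with the vertex ordering 0 < 1 < 2 < 3. The simplices of K, each written with vertices in increasing order, are:

  0-simplices (4): [0], [1], [2], [3]
  1-simplices (6): [0,1], [0,2], [0,3], [1,2], [1,3], [2,3]
  2-simplices (4): [0,1,2], [0,1,3], [0,2,3], [1,2,3]
  3-simplices (1): [0,1,2,3]

giving chain groups C_0 ≅ Z^4, C_1 ≅ Z^6, C_2 ≅ Z^4, C_3 ≅ Z^1.

The boundary map ∂_1: C_1 → C_0 is given by ∂[p,q] = [q] − [p]. For instance
  ∂[1,2] = [2] − [1].
As a 4×6 matrix over Z this has rank 3, with invariant factors (1,1,1).

Boundary ∂_2: C_2 → C_1 maps a triangle to the signed sum of its edges. For instance
  ∂[0,2,3] = [2,3] − [0,3] + [0,2],
  ∂[0,1,3] = [1,3] − [0,3] + [0,1].
The resulting 6×4 matrix has rank 3, and its Smith normal form has invariant factors (1,1,1).

The boundary map ∂_3: C_3 → C_2 sends each 3-simplex σ to the alternating sum Σ_i (−1)^i (σ with its i-th vertex removed). For instance
  ∂[0,1,2,3] = [1,2,3] − [0,2,3] + [0,1,3] − [0,1,2].
This gives a 4×1 integer matrix of rank 1; reducing to Smith normal form yields diagonal entries (1).

Now H_k = ker ∂_k / im ∂_{k+1}, so:

  H_1: rank ker ∂_1 − rank ∂_2 = (6 − 3) − 3 = 0, and the invariant factors of ∂_2 are all 1, so H_1 ≅ 0.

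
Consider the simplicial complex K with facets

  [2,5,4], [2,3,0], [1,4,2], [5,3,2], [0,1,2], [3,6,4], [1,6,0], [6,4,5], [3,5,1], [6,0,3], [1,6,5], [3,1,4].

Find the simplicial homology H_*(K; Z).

Order the vertices as 0 < 1 < 2 < 3 < 4 < 5 < 6. Listing each simplex with vertices in this order, K has dimension 2 with simplices:

  0-simplices (7): [0], [1], [2], [3], [4], [5], [6]
  1-simplices (18): [0,1], [0,2], [0,3], [0,6], [1,2], [1,3], [1,4], [1,5], [1,6], [2,3], [2,4], [2,5], [3,4], [3,5], [3,6], [4,5], [4,6], [5,6]
  2-simplices (12): [0,1,2], [0,1,6], [0,2,3], [0,3,6], [1,2,4], [1,3,4], [1,3,5], [1,5,6], [2,3,5], [2,4,5], [3,4,6], [4,5,6]

Hence C_0 ≅ Z^7, C_1 ≅ Z^18, C_2 ≅ Z^12.

Boundary ∂_1: C_1 → C_0 maps an edge to its endpoints' difference, ∂[p,q] = q − p. For instance
  ∂[0,1] = [1] − [0].
The 7×18 boundary matrix has rank 6 and Smith normal form diag(1,1,1,1,1,1).

The boundary map ∂_2: C_2 → C_1 sends each 2-simplex [p,q,r] to [q,r] − [p,r] + [p,q]. For instance
  ∂[0,1,2] = [1,2] − [0,2] + [0,1],
  ∂[3,4,6] = [4,6] − [3,6] + [3,4].
As a 18×12 matrix over Z this has rank 12, with invariant factors (1,1,1,1,1,1,1,1,1,1,1,2).

From H_k ≅ ker(∂_k) / im(∂_{k+1}) we obtain:

  H_0: rank C_0 − rank ∂_1 = 7 − 6 = 1, and the invariant factors of ∂_1 are all 1, so H_0 ≅ Z.
  H_1: rank ker ∂_1 − rank ∂_2 = (18 − 6) − 12 = 0, and ∂_2 has invariant factor 2 > 1, so H_1 ≅ Z/2.
  H_2: rank ker ∂_2 − rank ∂_3 = (12 − 12) − 0 = 0, and there is no ∂_3, so H_2 ≅ 0.

As a check, the Euler characteristic is 7 − 18 + 12 = 1, which agrees with 1 − 0 + 0 = 1.

H_0 = Z,  H_1 = Z/2,  H_2 = 0.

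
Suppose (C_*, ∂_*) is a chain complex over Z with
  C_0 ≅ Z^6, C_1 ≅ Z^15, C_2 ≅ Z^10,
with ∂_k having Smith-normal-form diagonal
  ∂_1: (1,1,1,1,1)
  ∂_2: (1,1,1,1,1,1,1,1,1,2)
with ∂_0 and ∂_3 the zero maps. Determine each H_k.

H_0 ≅ Z,  H_1 ≅ Z/2,  H_2 = 0.

H_0: b_0 = 6 − 0 − 5 = 1; torsion from ∂_1 factors > 1: none. So H_0 ≅ Z.
H_1: b_1 = 15 − 5 − 10 = 0; torsion from ∂_2 factors > 1: [2]. So H_1 ≅ Z/2.
H_2: b_2 = 10 − 10 − 0 = 0; torsion from ∂_3 factors > 1: none. So H_2 ≅ 0.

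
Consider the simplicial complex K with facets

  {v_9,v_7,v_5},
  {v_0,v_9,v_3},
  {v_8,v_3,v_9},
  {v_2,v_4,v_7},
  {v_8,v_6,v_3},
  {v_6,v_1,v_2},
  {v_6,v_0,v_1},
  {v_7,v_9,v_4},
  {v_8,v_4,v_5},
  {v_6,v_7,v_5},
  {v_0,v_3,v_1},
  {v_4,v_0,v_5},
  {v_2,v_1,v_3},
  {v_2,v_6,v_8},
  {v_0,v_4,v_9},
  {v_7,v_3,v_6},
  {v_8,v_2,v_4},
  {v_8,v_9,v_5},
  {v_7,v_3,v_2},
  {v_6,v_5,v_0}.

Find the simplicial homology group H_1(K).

H_1 ≅ Z ⊕ Z/2Z.

Fix the vertex order v_0 < v_1 < v_2 < v_3 < v_4 < v_5 < v_6 < v_7 < v_8 < v_9 and write every simplex with vertices in increasing order. Then dim K = 2 and the simplices of K are:

  0-simplices (10): [v_0], [v_1], [v_2], [v_3], [v_4], [v_5], [v_6], [v_7], [v_8], [v_9]
  1-simplices (30): (30 of them)
  2-simplices (20): (20 of them)

so the chain groups are C_0 ≅ Z^10, C_1 ≅ Z^30, C_2 ≅ Z^20.

Boundary ∂_1: C_1 → C_0 sends each edge [p,q] (with p < q) to q − p.
As a 10×30 matrix over Z this has rank 9, with invariant factors (1,1,1,1,1,1,1,1,1).

The boundary map ∂_2: C_2 → C_1 acts by ∂[p,q,r] = [q,r] − [p,r] + [p,q]. For instance
  ∂[v_5,v_7,v_9] = [v_7,v_9] − [v_5,v_9] + [v_5,v_7],
  ∂[v_2,v_3,v_7] = [v_3,v_7] − [v_2,v_7] + [v_2,v_3].
As a 30×20 matrix over Z this has rank 20, with invariant factors (1,1,1,1,1,1,1,1,1,1,1,1,1,1,1,1,1,1,1,2).

Now H_k = ker ∂_k / im ∂_{k+1}, so:

  H_1: rank ker ∂_1 − rank ∂_2 = (30 − 9) − 20 = 1, and ∂_2 has invariant factor 2 > 1, so H_1 ≅ Z ⊕ Z/2Z.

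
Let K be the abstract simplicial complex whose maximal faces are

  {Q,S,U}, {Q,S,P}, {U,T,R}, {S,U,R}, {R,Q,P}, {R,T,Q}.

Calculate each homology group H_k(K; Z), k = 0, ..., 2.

We work with the vertex ordering P < Q < R < S < T < U. The simplices of K, each written with vertices in increasing order, are:

  0-simplices (6): P, Q, R, S, T, U
  1-simplices (12): PQ, PR, PS, QR, QS, QT, QU, RS, RT, RU, SU, TU
  2-simplices (6): PQR, PQS, QRT, QSU, RSU, RTU

giving chain groups C_0 ≅ Z^6, C_1 ≅ Z^12, C_2 ≅ Z^6.

The boundary map ∂_1: C_1 → C_0 is given by ∂[p,q] = [q] − [p]. For instance
  ∂TU = U − T.
The 6×12 boundary matrix has rank 5 and Smith normal form diag(1,1,1,1,1).

∂_2: C_2 → C_1 sends each 2-simplex [p,q,r] to [q,r] − [p,r] + [p,q]. For instance
  ∂QRT = RT − QT + QR,
  ∂PQS = QS − PS + PQ.
The resulting 12×6 matrix has rank 6, and its Smith normal form has invariant factors (1,1,1,1,1,1).

Computing H_k = (kernel of ∂_k) / (image of ∂_{k+1}):

  H_0: rank C_0 − rank ∂_1 = 6 − 5 = 1, and the invariant factors of ∂_1 are all 1, so H_0 = Z.
  H_1: rank ker ∂_1 − rank ∂_2 = (12 − 5) − 6 = 1, and the invariant factors of ∂_2 are all 1, so H_1 = Z.
  H_2: rank ker ∂_2 − rank ∂_3 = (6 − 6) − 0 = 0, and there is no ∂_3, so H_2 = 0.

H_0 ≅ Z,  H_1 ≅ Z,  H_2 = 0.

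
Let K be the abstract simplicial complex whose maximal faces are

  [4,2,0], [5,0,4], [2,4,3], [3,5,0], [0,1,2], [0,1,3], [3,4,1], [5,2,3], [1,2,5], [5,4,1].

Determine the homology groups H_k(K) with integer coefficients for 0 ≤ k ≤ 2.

H_0 ≅ Z,  H_1 ≅ Z/2,  H_2 = 0.

Take the total order 0 < 1 < 2 < 3 < 4 < 5 on the vertex set. Then K (dimension 2) consists of the simplices:

  0-simplices (6): [0], [1], [2], [3], [4], [5]
  1-simplices (15): [0,1], [0,2], [0,3], [0,4], [0,5], [1,2], [1,3], [1,4], [1,5], [2,3], [2,4], [2,5], [3,4], [3,5], [4,5]
  2-simplices (10): [0,1,2], [0,1,3], [0,2,4], [0,3,5], [0,4,5], [1,2,5], [1,3,4], [1,4,5], [2,3,4], [2,3,5]

so the chain groups are C_0 ≅ Z^6, C_1 ≅ Z^15, C_2 ≅ Z^10.

Boundary ∂_1: C_1 → C_0 is given by ∂[p,q] = [q] − [p]. For instance
  ∂[3,4] = [4] − [3].
As a 6×15 matrix over Z this has rank 5, with invariant factors (1,1,1,1,1).

Boundary ∂_2: C_2 → C_1 acts by ∂[p,q,r] = [q,r] − [p,r] + [p,q]. For instance
  ∂[0,1,2] = [1,2] − [0,2] + [0,1],
  ∂[2,3,5] = [3,5] − [2,5] + [2,3].
As a 15×10 matrix over Z this has rank 10, with invariant factors (1,1,1,1,1,1,1,1,1,2).

From H_k ≅ ker(∂_k) / im(∂_{k+1}) we obtain:

  H_0: rank C_0 − rank ∂_1 = 6 − 5 = 1, and the invariant factors of ∂_1 are all 1, so H_0 ≅ Z.
  H_1: rank ker ∂_1 − rank ∂_2 = (15 − 5) − 10 = 0, and ∂_2 has invariant factor 2 > 1, so H_1 ≅ Z/2.
  H_2: rank ker ∂_2 − rank ∂_3 = (10 − 10) − 0 = 0, and there is no ∂_3, so H_2 ≅ 0.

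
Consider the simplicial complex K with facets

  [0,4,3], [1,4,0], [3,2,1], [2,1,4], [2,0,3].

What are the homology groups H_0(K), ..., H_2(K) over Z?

H_0 = Z,  H_1 = Z,  H_2 = 0.

Fix the vertex order 0 < 1 < 2 < 3 < 4 and write every simplex with vertices in increasing order. Then dim K = 2 and the simplices of K are:

  0-simplices (5): [0], [1], [2], [3], [4]
  1-simplices (10): [0,1], [0,2], [0,3], [0,4], [1,2], [1,3], [1,4], [2,3], [2,4], [3,4]
  2-simplices (5): [0,1,4], [0,2,3], [0,3,4], [1,2,3], [1,2,4]

Hence C_0 ≅ Z^5, C_1 ≅ Z^10, C_2 ≅ Z^5.

The boundary map ∂_1: C_1 → C_0 is given by ∂[p,q] = [q] − [p]. For instance
  ∂[1,3] = [3] − [1].
The 5×10 boundary matrix has rank 4 and Smith normal form diag(1,1,1,1).

The boundary map ∂_2: C_2 → C_1 maps a triangle to the signed sum of its edges. For instance
  ∂[0,1,4] = [1,4] − [0,4] + [0,1],
  ∂[0,2,3] = [2,3] − [0,3] + [0,2].
The resulting 10×5 matrix has rank 5, and its Smith normal form has invariant factors (1,1,1,1,1).

Computing H_k = (kernel of ∂_k) / (image of ∂_{k+1}):

  H_0: rank C_0 − rank ∂_1 = 5 − 4 = 1, and the invariant factors of ∂_1 are all 1, so H_0 = Z.
  H_1: rank ker ∂_1 − rank ∂_2 = (10 − 4) − 5 = 1, and the invariant factors of ∂_2 are all 1, so H_1 = Z.
  H_2: rank ker ∂_2 − rank ∂_3 = (5 − 5) − 0 = 0, and there is no ∂_3, so H_2 = 0.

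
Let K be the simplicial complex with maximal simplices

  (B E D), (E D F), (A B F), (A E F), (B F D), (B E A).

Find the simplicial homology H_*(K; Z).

Order the vertices as A < B < D < E < F. Listing each simplex with vertices in this order, K has dimension 2 with simplices:

  0-simplices (5): A, B, D, E, F
  1-simplices (9): AB, AE, AF, BD, BE, BF, DE, DF, EF
  2-simplices (6): ABE, ABF, AEF, BDE, BDF, DEF

giving chain groups C_0 ≅ Z^5, C_1 ≅ Z^9, C_2 ≅ Z^6.

Boundary ∂_1: C_1 → C_0 maps an edge to its endpoints' difference, ∂[p,q] = q − p. For instance
  ∂BE = E − B.
The 5×9 boundary matrix has rank 4 and Smith normal form diag(1,1,1,1).

The boundary map ∂_2: C_2 → C_1 maps a triangle to the signed sum of its edges. For instance
  ∂BDF = DF − BF + BD,
  ∂ABE = BE − AE + AB.
The resulting 9×6 matrix has rank 5, and its Smith normal form has invariant factors (1,1,1,1,1).

Reading off H_k = ker ∂_k / im ∂_{k+1}:

  H_0: rank C_0 − rank ∂_1 = 5 − 4 = 1, and the invariant factors of ∂_1 are all 1, so H_0 ≅ Z.
  H_1: rank ker ∂_1 − rank ∂_2 = (9 − 4) − 5 = 0, and the invariant factors of ∂_2 are all 1, so H_1 ≅ 0.
  H_2: rank ker ∂_2 − rank ∂_3 = (6 − 5) − 0 = 1, and there is no ∂_3, so H_2 ≅ Z.

As a check, the Euler characteristic is 5 − 9 + 6 = 2, which agrees with 1 − 0 + 1 = 2.
(K is a triangulation of the 2-sphere S^2.)

H_0 ≅ Z,  H_1 = 0,  H_2 ≅ Z.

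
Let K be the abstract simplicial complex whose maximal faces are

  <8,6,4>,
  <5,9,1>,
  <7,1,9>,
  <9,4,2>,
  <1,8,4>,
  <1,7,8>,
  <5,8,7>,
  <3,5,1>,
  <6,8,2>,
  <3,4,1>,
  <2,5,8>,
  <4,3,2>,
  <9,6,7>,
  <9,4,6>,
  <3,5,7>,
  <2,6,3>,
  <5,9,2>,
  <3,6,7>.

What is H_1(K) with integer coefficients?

Order the vertices as 1 < 2 < 3 < 4 < 5 < 6 < 7 < 8 < 9. Listing each simplex with vertices in this order, K has dimension 2 with simplices:

  0-simplices (9): [1], [2], [3], [4], [5], [6], [7], [8], [9]
  1-simplices (27): (27 of them)
  2-simplices (18): [1,3,4], [1,3,5], [1,4,8], [1,5,9], [1,7,8], [1,7,9], [2,3,4], [2,3,6], [2,4,9], [2,5,8], [2,5,9], [2,6,8], [3,5,7], [3,6,7], [4,6,8], [4,6,9], [5,7,8], [6,7,9]

giving chain groups C_0 ≅ Z^9, C_1 ≅ Z^27, C_2 ≅ Z^18.

∂_1: C_1 → C_0 is given by ∂[p,q] = [q] − [p].
The resulting 9×27 matrix has rank 8, and its Smith normal form has invariant factors (1,1,1,1,1,1,1,1).

Boundary ∂_2: C_2 → C_1 sends each 2-simplex [p,q,r] to [q,r] − [p,r] + [p,q]. For instance
  ∂[1,3,4] = [3,4] − [1,4] + [1,3],
  ∂[4,6,9] = [6,9] − [4,9] + [4,6].
As a 27×18 matrix over Z this has rank 18, with invariant factors (1,1,1,1,1,1,1,1,1,1,1,1,1,1,1,1,1,2).

Now H_k = ker ∂_k / im ∂_{k+1}, so:

  H_1: rank ker ∂_1 − rank ∂_2 = (27 − 8) − 18 = 1, and ∂_2 has invariant factor 2 > 1, so H_1 ≅ Z ⊕ Z/2.

H_1 = Z ⊕ Z/2.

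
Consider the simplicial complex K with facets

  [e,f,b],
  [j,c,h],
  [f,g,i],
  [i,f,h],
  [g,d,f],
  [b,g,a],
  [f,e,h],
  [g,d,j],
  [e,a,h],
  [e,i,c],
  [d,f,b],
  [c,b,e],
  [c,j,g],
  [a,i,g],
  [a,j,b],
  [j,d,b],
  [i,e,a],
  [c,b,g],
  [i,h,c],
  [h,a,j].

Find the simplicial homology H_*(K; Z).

We work with the vertex ordering a < b < c < d < e < f < g < h < i < j. The simplices of K, each written with vertices in increasing order, are:

  0-simplices (10): a, b, c, d, e, f, g, h, i, j
  1-simplices (30): ab, ae, ag, ah, ai, aj, bc, bd, be, bf, bg, bj, ce, cg, ch, ci, cj, df, dg, dj, ef, eh, ei, fg, fh, fi, gi, gj, hi, hj
  2-simplices (20): abg, abj, aeh, aei, agi, ahj, bce, bcg, bdf, bdj, bef, cei, cgj, chi, chj, dfg, dgj, efh, fgi, fhi

Hence C_0 ≅ Z^10, C_1 ≅ Z^30, C_2 ≅ Z^20.

∂_1: C_1 → C_0 sends each edge [p,q] (with p < q) to q − p. For instance
  ∂ch = h − c.
As a 10×30 matrix over Z this has rank 9, with invariant factors (1,1,1,1,1,1,1,1,1).

∂_2: C_2 → C_1 maps a triangle to the signed sum of its edges. For instance
  ∂bce = ce − be + bc,
  ∂bcg = cg − bg + bc.
As a 30×20 matrix over Z this has rank 20, with invariant factors (1,1,1,1,1,1,1,1,1,1,1,1,1,1,1,1,1,1,1,2).

From H_k ≅ ker(∂_k) / im(∂_{k+1}) we obtain:

  H_0: rank C_0 − rank ∂_1 = 10 − 9 = 1, and the invariant factors of ∂_1 are all 1, so H_0 ≅ Z.
  H_1: rank ker ∂_1 − rank ∂_2 = (30 − 9) − 20 = 1, and ∂_2 has invariant factor 2 > 1, so H_1 ≅ Z ⊕ Z/2.
  H_2: rank ker ∂_2 − rank ∂_3 = (20 − 20) − 0 = 0, and there is no ∂_3, so H_2 ≅ 0.

H_0 = Z,  H_1 = Z ⊕ Z/2,  H_2 = 0.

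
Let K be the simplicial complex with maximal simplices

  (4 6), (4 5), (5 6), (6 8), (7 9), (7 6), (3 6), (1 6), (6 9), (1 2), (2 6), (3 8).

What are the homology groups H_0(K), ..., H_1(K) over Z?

Order the vertices as 1 < 2 < 3 < 4 < 5 < 6 < 7 < 8 < 9. Listing each simplex with vertices in this order, K has dimension 1 with simplices:

  0-simplices (9): [1], [2], [3], [4], [5], [6], [7], [8], [9]
  1-simplices (12): [1,2], [1,6], [2,6], [3,6], [3,8], [4,5], [4,6], [5,6], [6,7], [6,8], [6,9], [7,9]

so the chain groups are C_0 ≅ Z^9, C_1 ≅ Z^12.

∂_1: C_1 → C_0 sends each edge [p,q] (with p < q) to q − p. For instance
  ∂[1,2] = [2] − [1].
This gives a 9×12 integer matrix of rank 8; reducing to Smith normal form yields diagonal entries (1,1,1,1,1,1,1,1).

Reading off H_k = ker ∂_k / im ∂_{k+1}:

  H_0: rank C_0 − rank ∂_1 = 9 − 8 = 1, and the invariant factors of ∂_1 are all 1, so H_0 = Z.
  H_1: rank ker ∂_1 − rank ∂_2 = (12 − 8) − 0 = 4, and there is no ∂_2, so H_1 = Z^4.

H_0 ≅ Z,  H_1 ≅ Z^4.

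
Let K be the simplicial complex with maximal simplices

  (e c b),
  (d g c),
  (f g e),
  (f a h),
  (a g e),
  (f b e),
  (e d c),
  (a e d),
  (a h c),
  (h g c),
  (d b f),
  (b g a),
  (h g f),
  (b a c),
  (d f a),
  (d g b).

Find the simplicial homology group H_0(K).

We work with the vertex ordering a < b < c < d < e < f < g < h. The simplices of K, each written with vertices in increasing order, are:

  0-simplices (8): a, b, c, d, e, f, g, h
  1-simplices (24): ab, ac, ad, ae, af, ag, ah, bc, bd, be, bf, bg, cd, ce, cg, ch, de, df, dg, ef, eg, fg, fh, gh
  2-simplices (16): abc, abg, ach, ade, adf, aeg, afh, bce, bdf, bdg, bef, cde, cdg, cgh, efg, fgh

giving chain groups C_0 ≅ Z^8, C_1 ≅ Z^24, C_2 ≅ Z^16.

∂_1: C_1 → C_0 maps an edge to its endpoints' difference, ∂[p,q] = q − p. For instance
  ∂eg = g − e.
The 8×24 boundary matrix has rank 7 and Smith normal form diag(1,1,1,1,1,1,1).

Boundary ∂_2: C_2 → C_1 maps a triangle to the signed sum of its edges. For instance
  ∂bef = ef − bf + be,
  ∂ade = de − ae + ad.
The 24×16 boundary matrix has rank 15 and Smith normal form diag(1,1,1,1,1,1,1,1,1,1,1,1,1,1,1).

Reading off H_k = ker ∂_k / im ∂_{k+1}:

  H_0: rank C_0 − rank ∂_1 = 8 − 7 = 1, and the invariant factors of ∂_1 are all 1, so H_0 = Z.

(K is a triangulation of the torus T^2.)

H_0 ≅ Z.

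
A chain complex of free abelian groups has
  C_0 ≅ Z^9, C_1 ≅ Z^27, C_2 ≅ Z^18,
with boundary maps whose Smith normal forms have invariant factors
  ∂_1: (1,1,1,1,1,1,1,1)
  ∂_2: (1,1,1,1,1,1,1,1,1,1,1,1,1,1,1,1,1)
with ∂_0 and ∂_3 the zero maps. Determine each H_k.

H_0: b_0 = 9 − 0 − 8 = 1; torsion from ∂_1 factors > 1: none. So H_0 ≅ Z.
H_1: b_1 = 27 − 8 − 17 = 2; torsion from ∂_2 factors > 1: none. So H_1 ≅ Z^2.
H_2: b_2 = 18 − 17 − 0 = 1; torsion from ∂_3 factors > 1: none. So H_2 ≅ Z.

H_0 ≅ Z,  H_1 ≅ Z^2,  H_2 ≅ Z.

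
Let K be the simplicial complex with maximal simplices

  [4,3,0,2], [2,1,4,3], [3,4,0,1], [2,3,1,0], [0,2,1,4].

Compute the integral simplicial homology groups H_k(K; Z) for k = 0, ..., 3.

Take the total order 0 < 1 < 2 < 3 < 4 on the vertex set. Then K (dimension 3) consists of the simplices:

  0-simplices (5): [0], [1], [2], [3], [4]
  1-simplices (10): [0,1], [0,2], [0,3], [0,4], [1,2], [1,3], [1,4], [2,3], [2,4], [3,4]
  2-simplices (10): [0,1,2], [0,1,3], [0,1,4], [0,2,3], [0,2,4], [0,3,4], [1,2,3], [1,2,4], [1,3,4], [2,3,4]
  3-simplices (5): [0,1,2,3], [0,1,2,4], [0,1,3,4], [0,2,3,4], [1,2,3,4]

giving chain groups C_0 ≅ Z^5, C_1 ≅ Z^10, C_2 ≅ Z^10, C_3 ≅ Z^5.

The boundary map ∂_1: C_1 → C_0 is given by ∂[p,q] = [q] − [p].
The 5×10 boundary matrix has rank 4 and Smith normal form diag(1,1,1,1).

Boundary ∂_2: C_2 → C_1 sends each 2-simplex [p,q,r] to [q,r] − [p,r] + [p,q]. For instance
  ∂[1,3,4] = [3,4] − [1,4] + [1,3],
  ∂[0,1,4] = [1,4] − [0,4] + [0,1].
This gives a 10×10 integer matrix of rank 6; reducing to Smith normal form yields diagonal entries (1,1,1,1,1,1).

∂_3: C_3 → C_2 sends each 3-simplex σ to the alternating sum Σ_i (−1)^i (σ with its i-th vertex removed). For instance
  ∂[1,2,3,4] = [2,3,4] − [1,3,4] + [1,2,4] − [1,2,3],
  ∂[0,1,2,4] = [1,2,4] − [0,2,4] + [0,1,4] − [0,1,2].
The resulting 10×5 matrix has rank 4, and its Smith normal form has invariant factors (1,1,1,1).

From H_k ≅ ker(∂_k) / im(∂_{k+1}) we obtain:

  H_0: rank C_0 − rank ∂_1 = 5 − 4 = 1, and the invariant factors of ∂_1 are all 1, so H_0 ≅ Z.
  H_1: rank ker ∂_1 − rank ∂_2 = (10 − 4) − 6 = 0, and the invariant factors of ∂_2 are all 1, so H_1 ≅ 0.
  H_2: rank ker ∂_2 − rank ∂_3 = (10 − 6) − 4 = 0, and the invariant factors of ∂_3 are all 1, so H_2 ≅ 0.
  H_3: rank ker ∂_3 − rank ∂_4 = (5 − 4) − 0 = 1, and there is no ∂_4, so H_3 ≅ Z.

(K is a triangulation of the 3-sphere S^3.)

H_0 ≅ Z,  H_1 = 0,  H_2 = 0,  H_3 ≅ Z.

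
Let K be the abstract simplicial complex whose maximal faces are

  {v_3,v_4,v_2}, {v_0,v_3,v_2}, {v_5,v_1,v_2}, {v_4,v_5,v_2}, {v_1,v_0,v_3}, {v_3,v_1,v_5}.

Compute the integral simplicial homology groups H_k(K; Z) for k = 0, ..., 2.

Order the vertices as v_0 < v_1 < v_2 < v_3 < v_4 < v_5. Listing each simplex with vertices in this order, K has dimension 2 with simplices:

  0-simplices (6): [v_0], [v_1], [v_2], [v_3], [v_4], [v_5]
  1-simplices (12): [v_0,v_1], [v_0,v_2], [v_0,v_3], [v_1,v_2], [v_1,v_3], [v_1,v_5], [v_2,v_3], [v_2,v_4], [v_2,v_5], [v_3,v_4], [v_3,v_5], [v_4,v_5]
  2-simplices (6): [v_0,v_1,v_3], [v_0,v_2,v_3], [v_1,v_2,v_5], [v_1,v_3,v_5], [v_2,v_3,v_4], [v_2,v_4,v_5]

giving chain groups C_0 ≅ Z^6, C_1 ≅ Z^12, C_2 ≅ Z^6.

Boundary ∂_1: C_1 → C_0 sends each edge [p,q] (with p < q) to q − p.
The 6×12 boundary matrix has rank 5 and Smith normal form diag(1,1,1,1,1).

The boundary map ∂_2: C_2 → C_1 sends each 2-simplex [p,q,r] to [q,r] − [p,r] + [p,q]. For instance
  ∂[v_0,v_1,v_3] = [v_1,v_3] − [v_0,v_3] + [v_0,v_1],
  ∂[v_1,v_3,v_5] = [v_3,v_5] − [v_1,v_5] + [v_1,v_3].
As a 12×6 matrix over Z this has rank 6, with invariant factors (1,1,1,1,1,1).

From H_k ≅ ker(∂_k) / im(∂_{k+1}) we obtain:

  H_0: rank C_0 − rank ∂_1 = 6 − 5 = 1, and the invariant factors of ∂_1 are all 1, so H_0 = Z.
  H_1: rank ker ∂_1 − rank ∂_2 = (12 − 5) − 6 = 1, and the invariant factors of ∂_2 are all 1, so H_1 = Z.
  H_2: rank ker ∂_2 − rank ∂_3 = (6 − 6) − 0 = 0, and there is no ∂_3, so H_2 = 0.

As a check, the Euler characteristic is 6 − 12 + 6 = 0, which agrees with 1 − 1 + 0 = 0.
(K is a triangulation of the cylinder S^1 x I.)

H_0 = Z,  H_1 = Z,  H_2 = 0.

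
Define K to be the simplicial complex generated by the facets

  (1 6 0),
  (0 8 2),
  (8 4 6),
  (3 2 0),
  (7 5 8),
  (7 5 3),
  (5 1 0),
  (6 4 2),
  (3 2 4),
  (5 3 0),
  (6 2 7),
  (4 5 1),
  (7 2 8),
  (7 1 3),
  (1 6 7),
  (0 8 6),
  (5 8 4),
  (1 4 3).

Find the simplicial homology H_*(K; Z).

H_0 = Z,  H_1 = Z ⊕ Z/2,  H_2 = 0.

K has 9 vertices, 27 edges, 18 triangles.
rank ∂_0 = 0, rank ∂_1 = 8 ⇒ b_0 = 9 − 0 − 8 = 1; all invariant factors of ∂_1 are 1 so no torsion. So H_0 = Z.
rank ∂_1 = 8, rank ∂_2 = 18 ⇒ b_1 = 27 − 8 − 18 = 1; ∂_2 has invariant factor(s) [2] giving torsion. So H_1 = Z ⊕ Z/2.
rank ∂_2 = 18, rank ∂_3 = 0 ⇒ b_2 = 18 − 18 − 0 = 0. So H_2 = 0.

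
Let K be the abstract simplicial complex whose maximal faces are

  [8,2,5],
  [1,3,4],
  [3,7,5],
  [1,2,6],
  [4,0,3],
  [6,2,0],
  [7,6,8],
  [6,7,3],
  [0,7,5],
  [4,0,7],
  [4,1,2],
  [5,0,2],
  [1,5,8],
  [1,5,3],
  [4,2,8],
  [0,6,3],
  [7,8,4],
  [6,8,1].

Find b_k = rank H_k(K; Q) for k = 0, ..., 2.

We work with the vertex ordering 0 < 1 < 2 < 3 < 4 < 5 < 6 < 7 < 8. The simplices of K, each written with vertices in increasing order, are:

  0-simplices (9): [0], [1], [2], [3], [4], [5], [6], [7], [8]
  1-simplices (27): (27 of them)
  2-simplices (18): [0,2,5], [0,2,6], [0,3,4], [0,3,6], [0,4,7], [0,5,7], [1,2,4], [1,2,6], [1,3,4], [1,3,5], [1,5,8], [1,6,8], [2,4,8], [2,5,8], [3,5,7], [3,6,7], [4,7,8], [6,7,8]

so the chain groups are C_0 ≅ Z^9, C_1 ≅ Z^27, C_2 ≅ Z^18.

The boundary map ∂_1: C_1 → C_0 sends each edge [p,q] (with p < q) to q − p. For instance
  ∂[3,6] = [6] − [3].
The 9×27 boundary matrix has rank 8 and Smith normal form diag(1,1,1,1,1,1,1,1).

∂_2: C_2 → C_1 maps a triangle to the signed sum of its edges. For instance
  ∂[2,5,8] = [5,8] − [2,8] + [2,5],
  ∂[1,5,8] = [5,8] − [1,8] + [1,5].
As a 27×18 matrix over Z this has rank 18, with invariant factors (1,1,1,1,1,1,1,1,1,1,1,1,1,1,1,1,1,2).

Now H_k = ker ∂_k / im ∂_{k+1}, so:

  H_0: rank C_0 − rank ∂_1 = 9 − 8 = 1, and the invariant factors of ∂_1 are all 1, so H_0 = Z.
  H_1: rank ker ∂_1 − rank ∂_2 = (27 − 8) − 18 = 1, and ∂_2 has invariant factor 2 > 1, so H_1 = Z ⊕ Z_2.
  H_2: rank ker ∂_2 − rank ∂_3 = (18 − 18) − 0 = 0, and there is no ∂_3, so H_2 = 0.

Hence the Betti numbers are b_0 = 1, b_1 = 1, b_2 = 0.

b_0 = 1, b_1 = 1, b_2 = 0.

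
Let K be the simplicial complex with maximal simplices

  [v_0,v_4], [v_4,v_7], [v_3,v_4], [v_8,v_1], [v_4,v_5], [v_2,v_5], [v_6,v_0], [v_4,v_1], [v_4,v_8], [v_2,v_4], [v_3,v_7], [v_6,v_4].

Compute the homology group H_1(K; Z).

H_1 = Z^4.

We work with the vertex ordering v_0 < v_1 < v_2 < v_3 < v_4 < v_5 < v_6 < v_7 < v_8. The simplices of K, each written with vertices in increasing order, are:

  0-simplices (9): [v_0], [v_1], [v_2], [v_3], [v_4], [v_5], [v_6], [v_7], [v_8]
  1-simplices (12): [v_0,v_4], [v_0,v_6], [v_1,v_4], [v_1,v_8], [v_2,v_4], [v_2,v_5], [v_3,v_4], [v_3,v_7], [v_4,v_5], [v_4,v_6], [v_4,v_7], [v_4,v_8]

so the chain groups are C_0 ≅ Z^9, C_1 ≅ Z^12.

Boundary ∂_1: C_1 → C_0 sends each edge [p,q] (with p < q) to q − p. For instance
  ∂[v_1,v_4] = [v_4] − [v_1].
The resulting 9×12 matrix has rank 8, and its Smith normal form has invariant factors (1,1,1,1,1,1,1,1).

Computing H_k = (kernel of ∂_k) / (image of ∂_{k+1}):

  H_1: rank ker ∂_1 − rank ∂_2 = (12 − 8) − 0 = 4, and there is no ∂_2, so H_1 ≅ Z^4.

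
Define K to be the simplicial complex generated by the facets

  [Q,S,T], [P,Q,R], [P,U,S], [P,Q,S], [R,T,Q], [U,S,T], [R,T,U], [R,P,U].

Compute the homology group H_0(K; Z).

H_0 ≅ Z.

K has 6 vertices, 12 edges, 8 triangles.
rank ∂_0 = 0, rank ∂_1 = 5 ⇒ b_0 = 6 − 0 − 5 = 1; all invariant factors of ∂_1 are 1 so no torsion. So H_0 ≅ Z.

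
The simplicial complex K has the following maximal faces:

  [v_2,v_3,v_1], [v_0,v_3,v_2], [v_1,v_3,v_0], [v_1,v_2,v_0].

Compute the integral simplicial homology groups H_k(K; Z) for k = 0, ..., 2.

H_0 = Z,  H_1 = 0,  H_2 = Z.

Order the vertices as v_0 < v_1 < v_2 < v_3. Listing each simplex with vertices in this order, K has dimension 2 with simplices:

  0-simplices (4): [v_0], [v_1], [v_2], [v_3]
  1-simplices (6): [v_0,v_1], [v_0,v_2], [v_0,v_3], [v_1,v_2], [v_1,v_3], [v_2,v_3]
  2-simplices (4): [v_0,v_1,v_2], [v_0,v_1,v_3], [v_0,v_2,v_3], [v_1,v_2,v_3]

giving chain groups C_0 ≅ Z^4, C_1 ≅ Z^6, C_2 ≅ Z^4.

∂_1: C_1 → C_0 sends each edge [p,q] (with p < q) to q − p.
The 4×6 boundary matrix has rank 3 and Smith normal form diag(1,1,1).

∂_2: C_2 → C_1 acts by ∂[p,q,r] = [q,r] − [p,r] + [p,q]. For instance
  ∂[v_0,v_1,v_2] = [v_1,v_2] − [v_0,v_2] + [v_0,v_1],
  ∂[v_0,v_2,v_3] = [v_2,v_3] − [v_0,v_3] + [v_0,v_2].
As a 6×4 matrix over Z this has rank 3, with invariant factors (1,1,1).

Computing H_k = (kernel of ∂_k) / (image of ∂_{k+1}):

  H_0: rank C_0 − rank ∂_1 = 4 − 3 = 1, and the invariant factors of ∂_1 are all 1, so H_0 = Z.
  H_1: rank ker ∂_1 − rank ∂_2 = (6 − 3) − 3 = 0, and the invariant factors of ∂_2 are all 1, so H_1 = 0.
  H_2: rank ker ∂_2 − rank ∂_3 = (4 − 3) − 0 = 1, and there is no ∂_3, so H_2 = Z.

As a check, the Euler characteristic is 4 − 6 + 4 = 2, which agrees with 1 − 0 + 1 = 2.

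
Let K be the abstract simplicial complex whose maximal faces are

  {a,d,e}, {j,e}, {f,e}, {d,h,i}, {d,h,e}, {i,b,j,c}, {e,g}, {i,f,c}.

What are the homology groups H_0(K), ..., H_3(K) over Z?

We work with the vertex ordering a < b < c < d < e < f < g < h < i < j. The simplices of K, each written with vertices in increasing order, are:

  0-simplices (10): a, b, c, d, e, f, g, h, i, j
  1-simplices (18): ad, ae, bc, bi, bj, cf, ci, cj, de, dh, di, ef, eg, eh, ej, fi, hi, ij
  2-simplices (8): ade, bci, bcj, bij, cfi, cij, deh, dhi
  3-simplices (1): bcij

so the chain groups are C_0 ≅ Z^10, C_1 ≅ Z^18, C_2 ≅ Z^8, C_3 ≅ Z^1.

∂_1: C_1 → C_0 is given by ∂[p,q] = [q] − [p].
As a 10×18 matrix over Z this has rank 9, with invariant factors (1,1,1,1,1,1,1,1,1).

∂_2: C_2 → C_1 sends each 2-simplex [p,q,r] to [q,r] − [p,r] + [p,q]. For instance
  ∂deh = eh − dh + de,
  ∂bci = ci − bi + bc.
As a 18×8 matrix over Z this has rank 7, with invariant factors (1,1,1,1,1,1,1).

Boundary ∂_3: C_3 → C_2 sends each 3-simplex σ to the alternating sum Σ_i (−1)^i (σ with its i-th vertex removed). For instance
  ∂bcij = cij − bij + bcj − bci.
As a 8×1 matrix over Z this has rank 1, with invariant factors (1).

From H_k ≅ ker(∂_k) / im(∂_{k+1}) we obtain:

  H_0: rank C_0 − rank ∂_1 = 10 − 9 = 1, and the invariant factors of ∂_1 are all 1, so H_0 ≅ Z.
  H_1: rank ker ∂_1 − rank ∂_2 = (18 − 9) − 7 = 2, and the invariant factors of ∂_2 are all 1, so H_1 ≅ Z^2.
  H_2: rank ker ∂_2 − rank ∂_3 = (8 − 7) − 1 = 0, and the invariant factors of ∂_3 are all 1, so H_2 ≅ 0.
  H_3: rank ker ∂_3 − rank ∂_4 = (1 − 1) − 0 = 0, and there is no ∂_4, so H_3 ≅ 0.

As a check, the Euler characteristic is 10 − 18 + 8 − 1 = -1, which agrees with 1 − 2 + 0 − 0 = -1.

H_0 ≅ Z,  H_1 ≅ Z^2,  H_2 = 0,  H_3 = 0.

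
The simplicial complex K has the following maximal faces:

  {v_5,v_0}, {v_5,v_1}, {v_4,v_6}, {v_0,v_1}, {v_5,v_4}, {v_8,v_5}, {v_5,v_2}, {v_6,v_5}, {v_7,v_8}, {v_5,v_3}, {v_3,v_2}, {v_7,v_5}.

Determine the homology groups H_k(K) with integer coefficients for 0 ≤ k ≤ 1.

Fix the vertex order v_0 < v_1 < v_2 < v_3 < v_4 < v_5 < v_6 < v_7 < v_8 and write every simplex with vertices in increasing order. Then dim K = 1 and the simplices of K are:

  0-simplices (9): [v_0], [v_1], [v_2], [v_3], [v_4], [v_5], [v_6], [v_7], [v_8]
  1-simplices (12): [v_0,v_1], [v_0,v_5], [v_1,v_5], [v_2,v_3], [v_2,v_5], [v_3,v_5], [v_4,v_5], [v_4,v_6], [v_5,v_6], [v_5,v_7], [v_5,v_8], [v_7,v_8]

so the chain groups are C_0 ≅ Z^9, C_1 ≅ Z^12.

The boundary map ∂_1: C_1 → C_0 maps an edge to its endpoints' difference, ∂[p,q] = q − p. For instance
  ∂[v_3,v_5] = [v_5] − [v_3].
As a 9×12 matrix over Z this has rank 8, with invariant factors (1,1,1,1,1,1,1,1).

Reading off H_k = ker ∂_k / im ∂_{k+1}:

  H_0: rank C_0 − rank ∂_1 = 9 − 8 = 1, and the invariant factors of ∂_1 are all 1, so H_0 = Z.
  H_1: rank ker ∂_1 − rank ∂_2 = (12 − 8) − 0 = 4, and there is no ∂_2, so H_1 = Z^4.

As a check, the Euler characteristic is 9 − 12 = -3, which agrees with 1 − 4 = -3.
(K is a triangulation of a wedge of 4 circles.)

H_0 = Z,  H_1 = Z^4.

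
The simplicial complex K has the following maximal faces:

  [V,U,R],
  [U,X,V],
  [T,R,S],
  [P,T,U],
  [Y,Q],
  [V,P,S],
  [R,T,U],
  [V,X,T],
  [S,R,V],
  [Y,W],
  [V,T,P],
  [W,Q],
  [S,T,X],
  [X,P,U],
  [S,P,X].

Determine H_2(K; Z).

H_2 = 0.

Fix the vertex order P < Q < R < S < T < U < V < W < X < Y and write every simplex with vertices in increasing order. Then dim K = 2 and the simplices of K are:

  0-simplices (10): P, Q, R, S, T, U, V, W, X, Y
  1-simplices (21): PS, PT, PU, PV, PX, QW, QY, RS, RT, RU, RV, ST, SV, SX, TU, TV, TX, UV, UX, VX, WY
  2-simplices (12): PSV, PSX, PTU, PTV, PUX, RST, RSV, RTU, RUV, STX, TVX, UVX

giving chain groups C_0 ≅ Z^10, C_1 ≅ Z^21, C_2 ≅ Z^12.

∂_1: C_1 → C_0 maps an edge to its endpoints' difference, ∂[p,q] = q − p. For instance
  ∂TV = V − T.
The resulting 10×21 matrix has rank 8, and its Smith normal form has invariant factors (1,1,1,1,1,1,1,1).

∂_2: C_2 → C_1 maps a triangle to the signed sum of its edges. For instance
  ∂PTV = TV − PV + PT,
  ∂PSX = SX − PX + PS.
The resulting 21×12 matrix has rank 12, and its Smith normal form has invariant factors (1,1,1,1,1,1,1,1,1,1,1,2).

Reading off H_k = ker ∂_k / im ∂_{k+1}:

  H_2: rank ker ∂_2 − rank ∂_3 = (12 − 12) − 0 = 0, and there is no ∂_3, so H_2 ≅ 0.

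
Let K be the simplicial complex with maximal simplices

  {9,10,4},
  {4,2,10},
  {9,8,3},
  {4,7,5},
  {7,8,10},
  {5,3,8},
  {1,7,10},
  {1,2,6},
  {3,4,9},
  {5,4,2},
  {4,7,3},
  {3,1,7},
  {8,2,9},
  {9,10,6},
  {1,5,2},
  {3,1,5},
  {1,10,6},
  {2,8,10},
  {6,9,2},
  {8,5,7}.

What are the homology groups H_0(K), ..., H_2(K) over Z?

H_0 = Z,  H_1 = Z ⊕ Z/2,  H_2 = 0.

Take the total order 1 < 2 < 3 < 4 < 5 < 6 < 7 < 8 < 9 < 10 on the vertex set. Then K (dimension 2) consists of the simplices:

  0-simplices (10): [1], [2], [3], [4], [5], [6], [7], [8], [9], [10]
  1-simplices (30): (30 of them)
  2-simplices (20): (20 of them)

so the chain groups are C_0 ≅ Z^10, C_1 ≅ Z^30, C_2 ≅ Z^20.

∂_1: C_1 → C_0 maps an edge to its endpoints' difference, ∂[p,q] = q − p.
As a 10×30 matrix over Z this has rank 9, with invariant factors (1,1,1,1,1,1,1,1,1).

Boundary ∂_2: C_2 → C_1 acts by ∂[p,q,r] = [q,r] − [p,r] + [p,q]. For instance
  ∂[3,5,8] = [5,8] − [3,8] + [3,5],
  ∂[2,8,9] = [8,9] − [2,9] + [2,8].
As a 30×20 matrix over Z this has rank 20, with invariant factors (1,1,1,1,1,1,1,1,1,1,1,1,1,1,1,1,1,1,1,2).

Now H_k = ker ∂_k / im ∂_{k+1}, so:

  H_0: rank C_0 − rank ∂_1 = 10 − 9 = 1, and the invariant factors of ∂_1 are all 1, so H_0 = Z.
  H_1: rank ker ∂_1 − rank ∂_2 = (30 − 9) − 20 = 1, and ∂_2 has invariant factor 2 > 1, so H_1 = Z ⊕ Z/2.
  H_2: rank ker ∂_2 − rank ∂_3 = (20 − 20) − 0 = 0, and there is no ∂_3, so H_2 = 0.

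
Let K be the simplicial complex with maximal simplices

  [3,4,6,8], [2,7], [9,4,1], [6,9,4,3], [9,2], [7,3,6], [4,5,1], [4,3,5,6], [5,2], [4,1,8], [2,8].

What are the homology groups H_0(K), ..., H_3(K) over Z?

H_0 ≅ Z,  H_1 ≅ Z^3,  H_2 = 0,  H_3 = 0.

We work with the vertex ordering 1 < 2 < 3 < 4 < 5 < 6 < 7 < 8 < 9. The simplices of K, each written with vertices in increasing order, are:

  0-simplices (9): [1], [2], [3], [4], [5], [6], [7], [8], [9]
  1-simplices (22): [1,4], [1,5], [1,8], [1,9], [2,5], [2,7], [2,8], [2,9], [3,4], [3,5], [3,6], [3,7], [3,8], [3,9], [4,5], [4,6], [4,8], [4,9], [5,6], [6,7], [6,8], [6,9]
  2-simplices (14): [1,4,5], [1,4,8], [1,4,9], [3,4,5], [3,4,6], [3,4,8], [3,4,9], [3,5,6], [3,6,7], [3,6,8], [3,6,9], [4,5,6], [4,6,8], [4,6,9]
  3-simplices (3): [3,4,5,6], [3,4,6,8], [3,4,6,9]

so the chain groups are C_0 ≅ Z^9, C_1 ≅ Z^22, C_2 ≅ Z^14, C_3 ≅ Z^3.

The boundary map ∂_1: C_1 → C_0 is given by ∂[p,q] = [q] − [p].
The 9×22 boundary matrix has rank 8 and Smith normal form diag(1,1,1,1,1,1,1,1).

∂_2: C_2 → C_1 acts by ∂[p,q,r] = [q,r] − [p,r] + [p,q]. For instance
  ∂[3,6,7] = [6,7] − [3,7] + [3,6],
  ∂[4,5,6] = [5,6] − [4,6] + [4,5].
The resulting 22×14 matrix has rank 11, and its Smith normal form has invariant factors (1,1,1,1,1,1,1,1,1,1,1).

∂_3: C_3 → C_2 sends each 3-simplex σ to the alternating sum Σ_i (−1)^i (σ with its i-th vertex removed). For instance
  ∂[3,4,5,6] = [4,5,6] − [3,5,6] + [3,4,6] − [3,4,5],
  ∂[3,4,6,9] = [4,6,9] − [3,6,9] + [3,4,9] − [3,4,6].
This gives a 14×3 integer matrix of rank 3; reducing to Smith normal form yields diagonal entries (1,1,1).

Now H_k = ker ∂_k / im ∂_{k+1}, so:

  H_0: rank C_0 − rank ∂_1 = 9 − 8 = 1, and the invariant factors of ∂_1 are all 1, so H_0 ≅ Z.
  H_1: rank ker ∂_1 − rank ∂_2 = (22 − 8) − 11 = 3, and the invariant factors of ∂_2 are all 1, so H_1 ≅ Z^3.
  H_2: rank ker ∂_2 − rank ∂_3 = (14 − 11) − 3 = 0, and the invariant factors of ∂_3 are all 1, so H_2 ≅ 0.
  H_3: rank ker ∂_3 − rank ∂_4 = (3 − 3) − 0 = 0, and there is no ∂_4, so H_3 ≅ 0.

As a check, the Euler characteristic is 9 − 22 + 14 − 3 = -2, which agrees with 1 − 3 + 0 − 0 = -2.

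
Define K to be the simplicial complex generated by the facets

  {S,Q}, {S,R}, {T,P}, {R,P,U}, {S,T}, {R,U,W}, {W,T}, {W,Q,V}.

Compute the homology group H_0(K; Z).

We work with the vertex ordering P < Q < R < S < T < U < V < W. The simplices of K, each written with vertices in increasing order, are:

  0-simplices (8): P, Q, R, S, T, U, V, W
  1-simplices (13): PR, PT, PU, QS, QV, QW, RS, RU, RW, ST, TW, UW, VW
  2-simplices (3): PRU, QVW, RUW

Hence C_0 ≅ Z^8, C_1 ≅ Z^13, C_2 ≅ Z^3.

Boundary ∂_1: C_1 → C_0 sends each edge [p,q] (with p < q) to q − p. For instance
  ∂PT = T − P.
The resulting 8×13 matrix has rank 7, and its Smith normal form has invariant factors (1,1,1,1,1,1,1).

Boundary ∂_2: C_2 → C_1 sends each 2-simplex [p,q,r] to [q,r] − [p,r] + [p,q]. For instance
  ∂PRU = RU − PU + PR,
  ∂QVW = VW − QW + QV.
The 13×3 boundary matrix has rank 3 and Smith normal form diag(1,1,1).

Reading off H_k = ker ∂_k / im ∂_{k+1}:

  H_0: rank C_0 − rank ∂_1 = 8 − 7 = 1, and the invariant factors of ∂_1 are all 1, so H_0 = Z.

H_0 = Z.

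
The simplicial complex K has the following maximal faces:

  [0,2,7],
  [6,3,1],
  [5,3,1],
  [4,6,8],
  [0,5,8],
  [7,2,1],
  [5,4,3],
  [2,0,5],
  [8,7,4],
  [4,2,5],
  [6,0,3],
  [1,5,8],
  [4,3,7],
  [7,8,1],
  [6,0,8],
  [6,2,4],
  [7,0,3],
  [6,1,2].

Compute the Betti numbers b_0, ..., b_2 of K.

K has 9 vertices, 27 edges, 18 triangles.
rank ∂_0 = 0, rank ∂_1 = 8 ⇒ b_0 = 9 − 0 − 8 = 1; all invariant factors of ∂_1 are 1 so no torsion. So H_0 ≅ Z.
rank ∂_1 = 8, rank ∂_2 = 17 ⇒ b_1 = 27 − 8 − 17 = 2; all invariant factors of ∂_2 are 1 so no torsion. So H_1 ≅ Z^2.
rank ∂_2 = 17, rank ∂_3 = 0 ⇒ b_2 = 18 − 17 − 0 = 1. So H_2 ≅ Z.

b_0 = 1, b_1 = 2, b_2 = 1.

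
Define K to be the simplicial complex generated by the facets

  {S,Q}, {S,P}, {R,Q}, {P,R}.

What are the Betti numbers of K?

We work with the vertex ordering P < Q < R < S. The simplices of K, each written with vertices in increasing order, are:

  0-simplices (4): P, Q, R, S
  1-simplices (4): PR, PS, QR, QS

giving chain groups C_0 ≅ Z^4, C_1 ≅ Z^4.

Boundary ∂_1: C_1 → C_0 is given by ∂[p,q] = [q] − [p]. For instance
  ∂QS = S − Q.
The resulting 4×4 matrix has rank 3, and its Smith normal form has invariant factors (1,1,1).

From H_k ≅ ker(∂_k) / im(∂_{k+1}) we obtain:

  H_0: rank C_0 − rank ∂_1 = 4 − 3 = 1, and the invariant factors of ∂_1 are all 1, so H_0 ≅ Z.
  H_1: rank ker ∂_1 − rank ∂_2 = (4 − 3) − 0 = 1, and there is no ∂_2, so H_1 ≅ Z.

As a check, the Euler characteristic is 4 − 4 = 0, which agrees with 1 − 1 = 0.

Hence the Betti numbers are b_0 = 1, b_1 = 1.

b_0 = 1, b_1 = 1.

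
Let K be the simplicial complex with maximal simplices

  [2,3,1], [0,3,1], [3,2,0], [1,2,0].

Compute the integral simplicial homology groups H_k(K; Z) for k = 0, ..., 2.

H_0 = Z,  H_1 = 0,  H_2 = Z.

Order the vertices as 0 < 1 < 2 < 3. Listing each simplex with vertices in this order, K has dimension 2 with simplices:

  0-simplices (4): [0], [1], [2], [3]
  1-simplices (6): [0,1], [0,2], [0,3], [1,2], [1,3], [2,3]
  2-simplices (4): [0,1,2], [0,1,3], [0,2,3], [1,2,3]

Hence C_0 ≅ Z^4, C_1 ≅ Z^6, C_2 ≅ Z^4.

Boundary ∂_1: C_1 → C_0 maps an edge to its endpoints' difference, ∂[p,q] = q − p. For instance
  ∂[2,3] = [3] − [2].
The resulting 4×6 matrix has rank 3, and its Smith normal form has invariant factors (1,1,1).

Boundary ∂_2: C_2 → C_1 acts by ∂[p,q,r] = [q,r] − [p,r] + [p,q]. For instance
  ∂[0,1,3] = [1,3] − [0,3] + [0,1],
  ∂[0,2,3] = [2,3] − [0,3] + [0,2].
The 6×4 boundary matrix has rank 3 and Smith normal form diag(1,1,1).

Now H_k = ker ∂_k / im ∂_{k+1}, so:

  H_0: rank C_0 − rank ∂_1 = 4 − 3 = 1, and the invariant factors of ∂_1 are all 1, so H_0 ≅ Z.
  H_1: rank ker ∂_1 − rank ∂_2 = (6 − 3) − 3 = 0, and the invariant factors of ∂_2 are all 1, so H_1 ≅ 0.
  H_2: rank ker ∂_2 − rank ∂_3 = (4 − 3) − 0 = 1, and there is no ∂_3, so H_2 ≅ Z.

(K is a triangulation of the 2-sphere S^2.)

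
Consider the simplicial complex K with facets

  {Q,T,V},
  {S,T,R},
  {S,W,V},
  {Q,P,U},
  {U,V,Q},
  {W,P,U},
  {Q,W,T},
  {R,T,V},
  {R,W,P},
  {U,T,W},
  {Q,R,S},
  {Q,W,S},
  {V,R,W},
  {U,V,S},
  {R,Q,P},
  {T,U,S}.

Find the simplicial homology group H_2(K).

H_2 = Z.

Fix the vertex order P < Q < R < S < T < U < V < W and write every simplex with vertices in increasing order. Then dim K = 2 and the simplices of K are:

  0-simplices (8): P, Q, R, S, T, U, V, W
  1-simplices (24): PQ, PR, PU, PW, QR, QS, QT, QU, QV, QW, RS, RT, RV, RW, ST, SU, SV, SW, TU, TV, TW, UV, UW, VW
  2-simplices (16): PQR, PQU, PRW, PUW, QRS, QSW, QTV, QTW, QUV, RST, RTV, RVW, STU, SUV, SVW, TUW

Hence C_0 ≅ Z^8, C_1 ≅ Z^24, C_2 ≅ Z^16.

Boundary ∂_1: C_1 → C_0 maps an edge to its endpoints' difference, ∂[p,q] = q − p. For instance
  ∂QT = T − Q.
The 8×24 boundary matrix has rank 7 and Smith normal form diag(1,1,1,1,1,1,1).

∂_2: C_2 → C_1 maps a triangle to the signed sum of its edges. For instance
  ∂QUV = UV − QV + QU,
  ∂PQR = QR − PR + PQ.
The 24×16 boundary matrix has rank 15 and Smith normal form diag(1,1,1,1,1,1,1,1,1,1,1,1,1,1,1).

Reading off H_k = ker ∂_k / im ∂_{k+1}:

  H_2: rank ker ∂_2 − rank ∂_3 = (16 − 15) − 0 = 1, and there is no ∂_3, so H_2 ≅ Z.

(K is a triangulation of the torus T^2.)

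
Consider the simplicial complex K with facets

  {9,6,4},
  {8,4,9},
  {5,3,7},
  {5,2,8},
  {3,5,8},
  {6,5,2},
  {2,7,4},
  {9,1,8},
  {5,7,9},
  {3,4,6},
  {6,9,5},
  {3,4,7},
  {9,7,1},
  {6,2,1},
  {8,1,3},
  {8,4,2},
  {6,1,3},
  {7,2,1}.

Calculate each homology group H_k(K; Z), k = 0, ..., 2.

K has 9 vertices, 27 edges, 18 triangles.
rank ∂_0 = 0, rank ∂_1 = 8 ⇒ b_0 = 9 − 0 − 8 = 1; all invariant factors of ∂_1 are 1 so no torsion. So H_0 ≅ Z.
rank ∂_1 = 8, rank ∂_2 = 17 ⇒ b_1 = 27 − 8 − 17 = 2; all invariant factors of ∂_2 are 1 so no torsion. So H_1 ≅ Z^2.
rank ∂_2 = 17, rank ∂_3 = 0 ⇒ b_2 = 18 − 17 − 0 = 1. So H_2 ≅ Z.

H_0 ≅ Z,  H_1 ≅ Z^2,  H_2 ≅ Z.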